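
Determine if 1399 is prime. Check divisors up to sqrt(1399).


Check divisors up to sqrt(1399) = 37.4032
No divisors found.
1399 is prime.

Yes, 1399 is prime


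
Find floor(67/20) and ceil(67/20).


67/20 = 3.3500
floor = 3
ceil = 4

floor = 3, ceil = 4


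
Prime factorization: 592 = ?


592 / 2 = 296
296 / 2 = 148
148 / 2 = 74
74 / 2 = 37
37 / 37 = 1
592 = 2^4 × 37


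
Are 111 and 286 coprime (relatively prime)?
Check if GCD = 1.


Euclidean algorithm:
286 = 2 * 111 + 64
111 = 1 * 64 + 47
64 = 1 * 47 + 17
47 = 2 * 17 + 13
17 = 1 * 13 + 4
13 = 3 * 4 + 1
4 = 4 * 1 + 0
GCD(111, 286) = 1

Yes, coprime (GCD = 1)


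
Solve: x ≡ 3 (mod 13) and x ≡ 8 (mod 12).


M = 13*12 = 156
M1 = M/13 = 12, M2 = M/12 = 13
M1^(-1) mod 13 = 12, M2^(-1) mod 12 = 1
x = 3*12*12 + 8*13*1 = 536
536 mod 156 = 68
Check: 68 mod 13 = 3 ✓, 68 mod 12 = 8 ✓

x ≡ 68 (mod 156)


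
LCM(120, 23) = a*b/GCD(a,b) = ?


GCD(120, 23) = 1
LCM = 120*23/1 = 2760/1 = 2760

LCM = 2760


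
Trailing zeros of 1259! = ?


floor(1259/5) = 251
floor(1259/25) = 50
floor(1259/125) = 10
floor(1259/625) = 2
Total = 313

313 trailing zeros


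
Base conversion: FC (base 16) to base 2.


FC (base 16) = 252 (decimal)
252 (decimal) = 11111100 (base 2)


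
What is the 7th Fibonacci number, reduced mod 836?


F(k) mod 836 for k=1..7:
1, 1, 2, 3, 5, 8, 13
F(7) mod 836 = 13


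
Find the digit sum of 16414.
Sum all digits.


1 + 6 + 4 + 1 + 4 = 16


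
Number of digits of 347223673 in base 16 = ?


347223673 in base 16 = 14B23679
Number of digits = 8

8 digits (base 16)


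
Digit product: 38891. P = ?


3 × 8 × 8 × 9 × 1 = 1728


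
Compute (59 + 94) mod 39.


59 + 94 = 153
153 mod 39 = 36


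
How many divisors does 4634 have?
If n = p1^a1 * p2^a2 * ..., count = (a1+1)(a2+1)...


4634 = 2^1 × 7^1 × 331^1
d(4634) = (1+1) × (1+1) × (1+1) = 8

8 divisors


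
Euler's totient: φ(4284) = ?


4284 = 2^2 × 3^2 × 7 × 17
Prime factors: 2, 3, 7, 17
φ(4284) = 4284 × (1-1/2) × (1-1/3) × (1-1/7) × (1-1/17)
= 4284 × 1/2 × 2/3 × 6/7 × 16/17 = 1152

φ(4284) = 1152


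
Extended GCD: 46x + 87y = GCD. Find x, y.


Tabular extended Euclidean (each row: r = 46*s + 87*t):
r=46, s=1, t=0
r=87, s=0, t=1
q=0: r=46, s=1, t=0   [46*(1) + 87*(0) = 46]
q=1: r=41, s=-1, t=1   [46*(-1) + 87*(1) = 41]
q=1: r=5, s=2, t=-1   [46*(2) + 87*(-1) = 5]
q=8: r=1, s=-17, t=9   [46*(-17) + 87*(9) = 1]
q=5: r=0, s=87, t=-46   [46*(87) + 87*(-46) = 0]
GCD = 1; from the row with r=1: x=-17, y=9
Check: 46*(-17) + 87*(9) = -782 + 783 = 1

GCD = 1, x = -17, y = 9


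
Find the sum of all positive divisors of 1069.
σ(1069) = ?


Divisors of 1069: 1, 1069
Sum = 1 + 1069 = 1070

σ(1069) = 1070


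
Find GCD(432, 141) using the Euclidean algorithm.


432 = 3 * 141 + 9
141 = 15 * 9 + 6
9 = 1 * 6 + 3
6 = 2 * 3 + 0
GCD = 3


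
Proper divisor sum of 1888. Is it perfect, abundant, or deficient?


Proper divisors: 1, 2, 4, 8, 16, 32, 59, 118, 236, 472, 944
Sum = 1 + 2 + 4 + 8 + 16 + 32 + 59 + 118 + 236 + 472 + 944 = 1892
1892 > 1888 → abundant

s(1888) = 1892 (abundant)


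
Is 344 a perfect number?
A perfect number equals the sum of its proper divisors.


Proper divisors of 344: 1, 2, 4, 8, 43, 86, 172
Sum = 1 + 2 + 4 + 8 + 43 + 86 + 172 = 316

No, 344 is not perfect (316 ≠ 344)


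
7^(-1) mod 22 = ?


Use the extended Euclidean algorithm on (22, 7); each row r = 22*s + 7*t:
r=22, s=1, t=0
r=7, s=0, t=1
q=3: r=1, s=1, t=-3   [22*(1) + 7*(-3) = 1]
q=7: r=0, s=-7, t=22   [22*(-7) + 7*(22) = 0]
GCD = 1 with t = -3, so 7*(-3) ≡ 1 (mod 22)
Inverse = -3 mod 22 = 19
Check: 7 * 19 = 133 ≡ 1 (mod 22)

7^(-1) ≡ 19 (mod 22)


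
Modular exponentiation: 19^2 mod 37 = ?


19^1 mod 37 = 19
19^2 mod 37 = 28


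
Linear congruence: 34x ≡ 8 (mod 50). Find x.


GCD(34, 50) = 2 divides 8
Divide: 17x ≡ 4 (mod 25)
x ≡ 12 (mod 25)


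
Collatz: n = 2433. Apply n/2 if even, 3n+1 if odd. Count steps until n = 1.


2433 → 7300 → 3650 → 1825 → 5476 → 2738 → 1369 → 4108 → 2054 → 1027 → 3082 → 1541 → 4624 → 2312 → 1156 → 578 → 289 → 868 → 434 → 217 → 652 → 326 → 163 → 490 → 245 → 736 → 368 → 184 → 92 → 46 → 23 → 70 → 35 → 106 → 53 → 160 → 80 → 40 → 20 → 10 → 5 → 16 → 8 → 4 → 2 → 1
Total steps = 45

45 steps


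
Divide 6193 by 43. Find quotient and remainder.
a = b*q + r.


6193 = 43 * 144 + 1
Check: 6192 + 1 = 6193

q = 144, r = 1


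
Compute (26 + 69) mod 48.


26 + 69 = 95
95 mod 48 = 47


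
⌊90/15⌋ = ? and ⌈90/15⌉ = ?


90/15 = 6.0000
floor = 6
ceil = 6

floor = 6, ceil = 6


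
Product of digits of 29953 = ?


2 × 9 × 9 × 5 × 3 = 2430


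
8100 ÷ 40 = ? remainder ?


8100 = 40 * 202 + 20
Check: 8080 + 20 = 8100

q = 202, r = 20


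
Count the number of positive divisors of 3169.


3169 = 3169^1
d(3169) = (1+1) = 2

2 divisors


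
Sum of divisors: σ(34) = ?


Divisors of 34: 1, 2, 17, 34
Sum = 1 + 2 + 17 + 34 = 54

σ(34) = 54


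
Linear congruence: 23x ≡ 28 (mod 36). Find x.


GCD(23, 36) = 1, unique solution
a^(-1) mod 36 = 11
x = 11 * 28 mod 36 = 20

x ≡ 20 (mod 36)


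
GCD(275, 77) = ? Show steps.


275 = 3 * 77 + 44
77 = 1 * 44 + 33
44 = 1 * 33 + 11
33 = 3 * 11 + 0
GCD = 11


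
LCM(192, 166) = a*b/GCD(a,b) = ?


GCD(192, 166) = 2
LCM = 192*166/2 = 31872/2 = 15936

LCM = 15936


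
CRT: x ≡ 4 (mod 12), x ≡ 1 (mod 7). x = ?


M = 12*7 = 84
M1 = M/12 = 7, M2 = M/7 = 12
M1^(-1) mod 12 = 7, M2^(-1) mod 7 = 3
x = 4*7*7 + 1*12*3 = 232
232 mod 84 = 64
Check: 64 mod 12 = 4 ✓, 64 mod 7 = 1 ✓

x ≡ 64 (mod 84)


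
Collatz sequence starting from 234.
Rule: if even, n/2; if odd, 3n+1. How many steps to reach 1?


234 → 117 → 352 → 176 → 88 → 44 → 22 → 11 → 34 → 17 → 52 → 26 → 13 → 40 → 20 → 10 → 5 → 16 → 8 → 4 → 2 → 1
Total steps = 21

21 steps


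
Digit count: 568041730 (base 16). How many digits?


568041730 in base 16 = 21DBA102
Number of digits = 8

8 digits (base 16)


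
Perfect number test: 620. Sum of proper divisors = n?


Proper divisors of 620: 1, 2, 4, 5, 10, 20, 31, 62, 124, 155, 310
Sum = 1 + 2 + 4 + 5 + 10 + 20 + 31 + 62 + 124 + 155 + 310 = 724

No, 620 is not perfect (724 ≠ 620)


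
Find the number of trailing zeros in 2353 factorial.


floor(2353/5) = 470
floor(2353/25) = 94
floor(2353/125) = 18
floor(2353/625) = 3
Total = 585

585 trailing zeros


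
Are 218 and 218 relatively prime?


Euclidean algorithm:
218 = 1 * 218 + 0
GCD(218, 218) = 218

No, not coprime (GCD = 218)


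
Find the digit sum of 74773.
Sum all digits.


7 + 4 + 7 + 7 + 3 = 28


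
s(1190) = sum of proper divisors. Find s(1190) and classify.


Proper divisors: 1, 2, 5, 7, 10, 14, 17, 34, 35, 70, 85, 119, 170, 238, 595
Sum = 1 + 2 + 5 + 7 + 10 + 14 + 17 + 34 + 35 + 70 + 85 + 119 + 170 + 238 + 595 = 1402
1402 > 1190 → abundant

s(1190) = 1402 (abundant)


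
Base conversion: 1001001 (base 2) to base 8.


1001001 (base 2) = 73 (decimal)
73 (decimal) = 111 (base 8)


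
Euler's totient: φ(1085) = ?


1085 = 5 × 7 × 31
Prime factors: 5, 7, 31
φ(1085) = 1085 × (1-1/5) × (1-1/7) × (1-1/31)
= 1085 × 4/5 × 6/7 × 30/31 = 720

φ(1085) = 720


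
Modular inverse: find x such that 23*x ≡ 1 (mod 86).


Use the extended Euclidean algorithm on (86, 23); each row r = 86*s + 23*t:
r=86, s=1, t=0
r=23, s=0, t=1
q=3: r=17, s=1, t=-3   [86*(1) + 23*(-3) = 17]
q=1: r=6, s=-1, t=4   [86*(-1) + 23*(4) = 6]
q=2: r=5, s=3, t=-11   [86*(3) + 23*(-11) = 5]
q=1: r=1, s=-4, t=15   [86*(-4) + 23*(15) = 1]
q=5: r=0, s=23, t=-86   [86*(23) + 23*(-86) = 0]
GCD = 1 with t = 15, so 23*(15) ≡ 1 (mod 86)
Inverse = 15 mod 86 = 15
Check: 23 * 15 = 345 ≡ 1 (mod 86)

23^(-1) ≡ 15 (mod 86)


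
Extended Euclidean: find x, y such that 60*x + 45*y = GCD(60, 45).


Tabular extended Euclidean (each row: r = 60*s + 45*t):
r=60, s=1, t=0
r=45, s=0, t=1
q=1: r=15, s=1, t=-1   [60*(1) + 45*(-1) = 15]
q=3: r=0, s=-3, t=4   [60*(-3) + 45*(4) = 0]
GCD = 15; from the row with r=15: x=1, y=-1
Check: 60*(1) + 45*(-1) = 60 - 45 = 15

GCD = 15, x = 1, y = -1


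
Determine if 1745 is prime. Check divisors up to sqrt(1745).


1745 / 5 = 349 (exact division)
1745 is NOT prime.

No, 1745 is not prime


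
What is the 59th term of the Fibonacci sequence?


Sequence: 1, 1, 2, 3, 5, 8, 13, 21, 34, 55, 89, 144, 233, 377, 610, 987, 1597, 2584, 4181, 6765, 10946, 17711, 28657, 46368, 75025, 121393, 196418, 317811, 514229, 832040, 1346269, 2178309, 3524578, 5702887, 9227465, 14930352, 24157817, 39088169, 63245986, 102334155, 165580141, 267914296, 433494437, 701408733, 1134903170, 1836311903, 2971215073, 4807526976, 7778742049, 12586269025, 20365011074, 32951280099, 53316291173, 86267571272, 139583862445, 225851433717, 365435296162, 591286729879, 956722026041
F(59) = 956722026041


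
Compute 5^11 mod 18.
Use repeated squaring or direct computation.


5^1 mod 18 = 5
5^2 mod 18 = 7
5^3 mod 18 = 17
5^4 mod 18 = 13
5^5 mod 18 = 11
5^6 mod 18 = 1
5^7 mod 18 = 5
5^8 mod 18 = 7
5^9 mod 18 = 17
5^10 mod 18 = 13
5^11 mod 18 = 11


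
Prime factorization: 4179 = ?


4179 / 3 = 1393
1393 / 7 = 199
199 / 199 = 1
4179 = 3 × 7 × 199


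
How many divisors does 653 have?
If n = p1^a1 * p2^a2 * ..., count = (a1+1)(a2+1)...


653 = 653^1
d(653) = (1+1) = 2

2 divisors


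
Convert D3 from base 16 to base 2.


D3 (base 16) = 211 (decimal)
211 (decimal) = 11010011 (base 2)


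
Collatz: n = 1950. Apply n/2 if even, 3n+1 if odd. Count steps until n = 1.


1950 → 975 → 2926 → 1463 → 4390 → 2195 → 6586 → 3293 → 9880 → 4940 → 2470 → 1235 → 3706 → 1853 → 5560 → 2780 → 1390 → 695 → 2086 → 1043 → 3130 → 1565 → 4696 → 2348 → 1174 → 587 → 1762 → 881 → 2644 → 1322 → 661 → 1984 → 992 → 496 → 248 → 124 → 62 → 31 → 94 → 47 → 142 → 71 → 214 → 107 → 322 → 161 → 484 → 242 → 121 → 364 → 182 → 91 → 274 → 137 → 412 → 206 → 103 → 310 → 155 → 466 → 233 → 700 → 350 → 175 → 526 → 263 → 790 → 395 → 1186 → 593 → 1780 → 890 → 445 → 1336 → 668 → 334 → 167 → 502 → 251 → 754 → 377 → 1132 → 566 → 283 → 850 → 425 → 1276 → 638 → 319 → 958 → 479 → 1438 → 719 → 2158 → 1079 → 3238 → 1619 → 4858 → 2429 → 7288 → 3644 → 1822 → 911 → 2734 → 1367 → 4102 → 2051 → 6154 → 3077 → 9232 → 4616 → 2308 → 1154 → 577 → 1732 → 866 → 433 → 1300 → 650 → 325 → 976 → 488 → 244 → 122 → 61 → 184 → 92 → 46 → 23 → 70 → 35 → 106 → 53 → 160 → 80 → 40 → 20 → 10 → 5 → 16 → 8 → 4 → 2 → 1
Total steps = 143

143 steps


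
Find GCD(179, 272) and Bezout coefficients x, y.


Tabular extended Euclidean (each row: r = 179*s + 272*t):
r=179, s=1, t=0
r=272, s=0, t=1
q=0: r=179, s=1, t=0   [179*(1) + 272*(0) = 179]
q=1: r=93, s=-1, t=1   [179*(-1) + 272*(1) = 93]
q=1: r=86, s=2, t=-1   [179*(2) + 272*(-1) = 86]
q=1: r=7, s=-3, t=2   [179*(-3) + 272*(2) = 7]
q=12: r=2, s=38, t=-25   [179*(38) + 272*(-25) = 2]
q=3: r=1, s=-117, t=77   [179*(-117) + 272*(77) = 1]
q=2: r=0, s=272, t=-179   [179*(272) + 272*(-179) = 0]
GCD = 1; from the row with r=1: x=-117, y=77
Check: 179*(-117) + 272*(77) = -20943 + 20944 = 1

GCD = 1, x = -117, y = 77


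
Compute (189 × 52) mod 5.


189 × 52 = 9828
9828 mod 5 = 3


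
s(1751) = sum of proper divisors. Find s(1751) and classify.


Proper divisors: 1, 17, 103
Sum = 1 + 17 + 103 = 121
121 < 1751 → deficient

s(1751) = 121 (deficient)


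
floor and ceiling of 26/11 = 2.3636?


26/11 = 2.3636
floor = 2
ceil = 3

floor = 2, ceil = 3


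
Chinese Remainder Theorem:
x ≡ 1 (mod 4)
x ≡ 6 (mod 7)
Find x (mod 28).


M = 4*7 = 28
M1 = M/4 = 7, M2 = M/7 = 4
M1^(-1) mod 4 = 3, M2^(-1) mod 7 = 2
x = 1*7*3 + 6*4*2 = 69
69 mod 28 = 13
Check: 13 mod 4 = 1 ✓, 13 mod 7 = 6 ✓

x ≡ 13 (mod 28)


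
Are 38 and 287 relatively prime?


Euclidean algorithm:
287 = 7 * 38 + 21
38 = 1 * 21 + 17
21 = 1 * 17 + 4
17 = 4 * 4 + 1
4 = 4 * 1 + 0
GCD(38, 287) = 1

Yes, coprime (GCD = 1)


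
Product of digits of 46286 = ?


4 × 6 × 2 × 8 × 6 = 2304


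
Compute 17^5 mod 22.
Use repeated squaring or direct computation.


17^1 mod 22 = 17
17^2 mod 22 = 3
17^3 mod 22 = 7
17^4 mod 22 = 9
17^5 mod 22 = 21


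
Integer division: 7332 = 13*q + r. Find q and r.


7332 = 13 * 564 + 0
Check: 7332 + 0 = 7332

q = 564, r = 0


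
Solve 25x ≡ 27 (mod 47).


GCD(25, 47) = 1, unique solution
a^(-1) mod 47 = 32
x = 32 * 27 mod 47 = 18

x ≡ 18 (mod 47)


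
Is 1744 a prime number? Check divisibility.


1744 / 2 = 872 (exact division)
1744 is NOT prime.

No, 1744 is not prime


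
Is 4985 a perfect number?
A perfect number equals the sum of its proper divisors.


Proper divisors of 4985: 1, 5, 997
Sum = 1 + 5 + 997 = 1003

No, 4985 is not perfect (1003 ≠ 4985)


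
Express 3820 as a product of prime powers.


3820 / 2 = 1910
1910 / 2 = 955
955 / 5 = 191
191 / 191 = 1
3820 = 2^2 × 5 × 191


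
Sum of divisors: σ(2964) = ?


Divisors of 2964: 1, 2, 3, 4, 6, 12, 13, 19, 26, 38, 39, 52, 57, 76, 78, 114, 156, 228, 247, 494, 741, 988, 1482, 2964
Sum = 1 + 2 + 3 + 4 + 6 + 12 + 13 + 19 + 26 + 38 + 39 + 52 + 57 + 76 + 78 + 114 + 156 + 228 + 247 + 494 + 741 + 988 + 1482 + 2964 = 7840

σ(2964) = 7840


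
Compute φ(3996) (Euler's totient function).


3996 = 2^2 × 3^3 × 37
Prime factors: 2, 3, 37
φ(3996) = 3996 × (1-1/2) × (1-1/3) × (1-1/37)
= 3996 × 1/2 × 2/3 × 36/37 = 1296

φ(3996) = 1296


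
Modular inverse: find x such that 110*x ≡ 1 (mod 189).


Use the extended Euclidean algorithm on (189, 110); each row r = 189*s + 110*t:
r=189, s=1, t=0
r=110, s=0, t=1
q=1: r=79, s=1, t=-1   [189*(1) + 110*(-1) = 79]
q=1: r=31, s=-1, t=2   [189*(-1) + 110*(2) = 31]
q=2: r=17, s=3, t=-5   [189*(3) + 110*(-5) = 17]
q=1: r=14, s=-4, t=7   [189*(-4) + 110*(7) = 14]
q=1: r=3, s=7, t=-12   [189*(7) + 110*(-12) = 3]
q=4: r=2, s=-32, t=55   [189*(-32) + 110*(55) = 2]
q=1: r=1, s=39, t=-67   [189*(39) + 110*(-67) = 1]
q=2: r=0, s=-110, t=189   [189*(-110) + 110*(189) = 0]
GCD = 1 with t = -67, so 110*(-67) ≡ 1 (mod 189)
Inverse = -67 mod 189 = 122
Check: 110 * 122 = 13420 ≡ 1 (mod 189)

110^(-1) ≡ 122 (mod 189)


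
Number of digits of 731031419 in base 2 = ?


731031419 in base 2 = 101011100100101010011101111011
Number of digits = 30

30 digits (base 2)


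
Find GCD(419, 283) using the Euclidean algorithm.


419 = 1 * 283 + 136
283 = 2 * 136 + 11
136 = 12 * 11 + 4
11 = 2 * 4 + 3
4 = 1 * 3 + 1
3 = 3 * 1 + 0
GCD = 1


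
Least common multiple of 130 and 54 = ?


GCD(130, 54) = 2
LCM = 130*54/2 = 7020/2 = 3510

LCM = 3510


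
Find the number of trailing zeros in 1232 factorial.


floor(1232/5) = 246
floor(1232/25) = 49
floor(1232/125) = 9
floor(1232/625) = 1
Total = 305

305 trailing zeros


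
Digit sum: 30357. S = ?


3 + 0 + 3 + 5 + 7 = 18


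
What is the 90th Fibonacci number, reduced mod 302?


F(k) mod 302 for k=1..90:
1, 1, 2, 3, 5, 8, 13, 21, 34, 55, 89, 144, 233, 75, 6, 81, 87, 168, 255, 121, 74, 195, 269, 162, 129, 291, 118, 107, 225, 30, 255, 285, 238, 221, 157, 76, 233, 7, 240, 247, 185, 130, 13, 143, 156, 299, 153, 150, 1, 151, 152, 1, 153, 154, 5, 159, 164, 21, 185, 206, 89, 295, 82, 75, 157, 232, 87, 17, 104, 121, 225, 44, 269, 11, 280, 291, 269, 258, 225, 181, 104, 285, 87, 70, 157, 227, 82, 7, 89, 96
F(90) mod 302 = 96


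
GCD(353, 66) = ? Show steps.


353 = 5 * 66 + 23
66 = 2 * 23 + 20
23 = 1 * 20 + 3
20 = 6 * 3 + 2
3 = 1 * 2 + 1
2 = 2 * 1 + 0
GCD = 1


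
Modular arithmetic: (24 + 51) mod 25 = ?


24 + 51 = 75
75 mod 25 = 0


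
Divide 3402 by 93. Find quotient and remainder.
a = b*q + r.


3402 = 93 * 36 + 54
Check: 3348 + 54 = 3402

q = 36, r = 54


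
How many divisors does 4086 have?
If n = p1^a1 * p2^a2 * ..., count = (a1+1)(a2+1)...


4086 = 2^1 × 3^2 × 227^1
d(4086) = (1+1) × (2+1) × (1+1) = 12

12 divisors


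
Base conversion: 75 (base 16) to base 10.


75 (base 16) = 117 (decimal)
117 (decimal) = 117 (base 10)


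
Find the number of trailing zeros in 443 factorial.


floor(443/5) = 88
floor(443/25) = 17
floor(443/125) = 3
Total = 108

108 trailing zeros


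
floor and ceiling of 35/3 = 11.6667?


35/3 = 11.6667
floor = 11
ceil = 12

floor = 11, ceil = 12


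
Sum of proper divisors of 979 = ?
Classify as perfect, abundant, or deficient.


Proper divisors: 1, 11, 89
Sum = 1 + 11 + 89 = 101
101 < 979 → deficient

s(979) = 101 (deficient)


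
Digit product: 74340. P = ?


7 × 4 × 3 × 4 × 0 = 0


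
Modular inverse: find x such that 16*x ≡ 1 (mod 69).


Use the extended Euclidean algorithm on (69, 16); each row r = 69*s + 16*t:
r=69, s=1, t=0
r=16, s=0, t=1
q=4: r=5, s=1, t=-4   [69*(1) + 16*(-4) = 5]
q=3: r=1, s=-3, t=13   [69*(-3) + 16*(13) = 1]
q=5: r=0, s=16, t=-69   [69*(16) + 16*(-69) = 0]
GCD = 1 with t = 13, so 16*(13) ≡ 1 (mod 69)
Inverse = 13 mod 69 = 13
Check: 16 * 13 = 208 ≡ 1 (mod 69)

16^(-1) ≡ 13 (mod 69)


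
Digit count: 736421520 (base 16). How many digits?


736421520 in base 16 = 2BE4E690
Number of digits = 8

8 digits (base 16)


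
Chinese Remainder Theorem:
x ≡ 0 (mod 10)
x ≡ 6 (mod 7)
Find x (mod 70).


M = 10*7 = 70
M1 = M/10 = 7, M2 = M/7 = 10
M1^(-1) mod 10 = 3, M2^(-1) mod 7 = 5
x = 0*7*3 + 6*10*5 = 300
300 mod 70 = 20
Check: 20 mod 10 = 0 ✓, 20 mod 7 = 6 ✓

x ≡ 20 (mod 70)


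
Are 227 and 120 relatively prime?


Euclidean algorithm:
227 = 1 * 120 + 107
120 = 1 * 107 + 13
107 = 8 * 13 + 3
13 = 4 * 3 + 1
3 = 3 * 1 + 0
GCD(227, 120) = 1

Yes, coprime (GCD = 1)


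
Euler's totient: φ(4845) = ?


4845 = 3 × 5 × 17 × 19
Prime factors: 3, 5, 17, 19
φ(4845) = 4845 × (1-1/3) × (1-1/5) × (1-1/17) × (1-1/19)
= 4845 × 2/3 × 4/5 × 16/17 × 18/19 = 2304

φ(4845) = 2304


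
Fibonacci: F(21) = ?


Sequence: 1, 1, 2, 3, 5, 8, 13, 21, 34, 55, 89, 144, 233, 377, 610, 987, 1597, 2584, 4181, 6765, 10946
F(21) = 10946


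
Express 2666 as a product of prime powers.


2666 / 2 = 1333
1333 / 31 = 43
43 / 43 = 1
2666 = 2 × 31 × 43


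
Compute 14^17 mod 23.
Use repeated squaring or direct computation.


14^1 mod 23 = 14
14^2 mod 23 = 12
14^3 mod 23 = 7
14^4 mod 23 = 6
14^5 mod 23 = 15
14^6 mod 23 = 3
14^7 mod 23 = 19
14^8 mod 23 = 13
14^9 mod 23 = 21
14^10 mod 23 = 18
14^11 mod 23 = 22
14^12 mod 23 = 9
14^13 mod 23 = 11
14^14 mod 23 = 16
14^15 mod 23 = 17
14^16 mod 23 = 8
14^17 mod 23 = 20


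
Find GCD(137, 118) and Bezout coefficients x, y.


Tabular extended Euclidean (each row: r = 137*s + 118*t):
r=137, s=1, t=0
r=118, s=0, t=1
q=1: r=19, s=1, t=-1   [137*(1) + 118*(-1) = 19]
q=6: r=4, s=-6, t=7   [137*(-6) + 118*(7) = 4]
q=4: r=3, s=25, t=-29   [137*(25) + 118*(-29) = 3]
q=1: r=1, s=-31, t=36   [137*(-31) + 118*(36) = 1]
q=3: r=0, s=118, t=-137   [137*(118) + 118*(-137) = 0]
GCD = 1; from the row with r=1: x=-31, y=36
Check: 137*(-31) + 118*(36) = -4247 + 4248 = 1

GCD = 1, x = -31, y = 36


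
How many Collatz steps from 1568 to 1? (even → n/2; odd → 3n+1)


1568 → 784 → 392 → 196 → 98 → 49 → 148 → 74 → 37 → 112 → 56 → 28 → 14 → 7 → 22 → 11 → 34 → 17 → 52 → 26 → 13 → 40 → 20 → 10 → 5 → 16 → 8 → 4 → 2 → 1
Total steps = 29

29 steps


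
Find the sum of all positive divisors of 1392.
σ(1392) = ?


Divisors of 1392: 1, 2, 3, 4, 6, 8, 12, 16, 24, 29, 48, 58, 87, 116, 174, 232, 348, 464, 696, 1392
Sum = 1 + 2 + 3 + 4 + 6 + 8 + 12 + 16 + 24 + 29 + 48 + 58 + 87 + 116 + 174 + 232 + 348 + 464 + 696 + 1392 = 3720

σ(1392) = 3720


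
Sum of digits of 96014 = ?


9 + 6 + 0 + 1 + 4 = 20


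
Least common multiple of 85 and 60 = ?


GCD(85, 60) = 5
LCM = 85*60/5 = 5100/5 = 1020

LCM = 1020


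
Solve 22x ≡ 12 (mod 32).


GCD(22, 32) = 2 divides 12
Divide: 11x ≡ 6 (mod 16)
x ≡ 2 (mod 16)


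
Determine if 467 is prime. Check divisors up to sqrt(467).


Check divisors up to sqrt(467) = 21.6102
No divisors found.
467 is prime.

Yes, 467 is prime


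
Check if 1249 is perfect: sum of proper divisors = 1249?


Proper divisors of 1249: 1
Sum = 1 = 1

No, 1249 is not perfect (1 ≠ 1249)


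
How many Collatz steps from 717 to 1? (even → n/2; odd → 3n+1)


717 → 2152 → 1076 → 538 → 269 → 808 → 404 → 202 → 101 → 304 → 152 → 76 → 38 → 19 → 58 → 29 → 88 → 44 → 22 → 11 → 34 → 17 → 52 → 26 → 13 → 40 → 20 → 10 → 5 → 16 → 8 → 4 → 2 → 1
Total steps = 33

33 steps


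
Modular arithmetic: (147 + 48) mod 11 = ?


147 + 48 = 195
195 mod 11 = 8


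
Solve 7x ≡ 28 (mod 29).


GCD(7, 29) = 1, unique solution
a^(-1) mod 29 = 25
x = 25 * 28 mod 29 = 4

x ≡ 4 (mod 29)


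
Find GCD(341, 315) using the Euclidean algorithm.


341 = 1 * 315 + 26
315 = 12 * 26 + 3
26 = 8 * 3 + 2
3 = 1 * 2 + 1
2 = 2 * 1 + 0
GCD = 1


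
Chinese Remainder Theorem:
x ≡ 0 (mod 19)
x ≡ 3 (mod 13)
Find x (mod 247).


M = 19*13 = 247
M1 = M/19 = 13, M2 = M/13 = 19
M1^(-1) mod 19 = 3, M2^(-1) mod 13 = 11
x = 0*13*3 + 3*19*11 = 627
627 mod 247 = 133
Check: 133 mod 19 = 0 ✓, 133 mod 13 = 3 ✓

x ≡ 133 (mod 247)


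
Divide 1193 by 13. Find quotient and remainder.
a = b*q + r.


1193 = 13 * 91 + 10
Check: 1183 + 10 = 1193

q = 91, r = 10


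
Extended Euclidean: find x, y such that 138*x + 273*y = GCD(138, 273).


Tabular extended Euclidean (each row: r = 138*s + 273*t):
r=138, s=1, t=0
r=273, s=0, t=1
q=0: r=138, s=1, t=0   [138*(1) + 273*(0) = 138]
q=1: r=135, s=-1, t=1   [138*(-1) + 273*(1) = 135]
q=1: r=3, s=2, t=-1   [138*(2) + 273*(-1) = 3]
q=45: r=0, s=-91, t=46   [138*(-91) + 273*(46) = 0]
GCD = 3; from the row with r=3: x=2, y=-1
Check: 138*(2) + 273*(-1) = 276 - 273 = 3

GCD = 3, x = 2, y = -1


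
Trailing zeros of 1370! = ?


floor(1370/5) = 274
floor(1370/25) = 54
floor(1370/125) = 10
floor(1370/625) = 2
Total = 340

340 trailing zeros


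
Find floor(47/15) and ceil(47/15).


47/15 = 3.1333
floor = 3
ceil = 4

floor = 3, ceil = 4


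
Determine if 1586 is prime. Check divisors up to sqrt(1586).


1586 / 2 = 793 (exact division)
1586 is NOT prime.

No, 1586 is not prime


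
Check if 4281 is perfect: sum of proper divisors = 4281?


Proper divisors of 4281: 1, 3, 1427
Sum = 1 + 3 + 1427 = 1431

No, 4281 is not perfect (1431 ≠ 4281)


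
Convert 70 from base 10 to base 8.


70 (base 10) = 70 (decimal)
70 (decimal) = 106 (base 8)


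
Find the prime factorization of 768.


768 / 2 = 384
384 / 2 = 192
192 / 2 = 96
96 / 2 = 48
48 / 2 = 24
24 / 2 = 12
12 / 2 = 6
6 / 2 = 3
3 / 3 = 1
768 = 2^8 × 3


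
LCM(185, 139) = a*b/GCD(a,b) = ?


GCD(185, 139) = 1
LCM = 185*139/1 = 25715/1 = 25715

LCM = 25715


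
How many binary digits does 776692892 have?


776692892 in base 2 = 101110010010110110010010011100
Number of digits = 30

30 digits (base 2)


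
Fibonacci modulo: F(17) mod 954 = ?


F(k) mod 954 for k=1..17:
1, 1, 2, 3, 5, 8, 13, 21, 34, 55, 89, 144, 233, 377, 610, 33, 643
F(17) mod 954 = 643


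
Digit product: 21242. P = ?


2 × 1 × 2 × 4 × 2 = 32


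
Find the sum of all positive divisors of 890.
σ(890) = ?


Divisors of 890: 1, 2, 5, 10, 89, 178, 445, 890
Sum = 1 + 2 + 5 + 10 + 89 + 178 + 445 + 890 = 1620

σ(890) = 1620


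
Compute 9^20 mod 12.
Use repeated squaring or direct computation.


9^1 mod 12 = 9
9^2 mod 12 = 9
9^3 mod 12 = 9
9^4 mod 12 = 9
9^5 mod 12 = 9
9^6 mod 12 = 9
9^7 mod 12 = 9
9^8 mod 12 = 9
9^9 mod 12 = 9
9^10 mod 12 = 9
9^11 mod 12 = 9
9^12 mod 12 = 9
9^13 mod 12 = 9
9^14 mod 12 = 9
9^15 mod 12 = 9
9^16 mod 12 = 9
9^17 mod 12 = 9
9^18 mod 12 = 9
9^19 mod 12 = 9
9^20 mod 12 = 9


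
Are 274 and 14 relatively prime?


Euclidean algorithm:
274 = 19 * 14 + 8
14 = 1 * 8 + 6
8 = 1 * 6 + 2
6 = 3 * 2 + 0
GCD(274, 14) = 2

No, not coprime (GCD = 2)


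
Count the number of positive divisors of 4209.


4209 = 3^1 × 23^1 × 61^1
d(4209) = (1+1) × (1+1) × (1+1) = 8

8 divisors


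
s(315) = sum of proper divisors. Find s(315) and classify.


Proper divisors: 1, 3, 5, 7, 9, 15, 21, 35, 45, 63, 105
Sum = 1 + 3 + 5 + 7 + 9 + 15 + 21 + 35 + 45 + 63 + 105 = 309
309 < 315 → deficient

s(315) = 309 (deficient)


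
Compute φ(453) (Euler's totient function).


453 = 3 × 151
Prime factors: 3, 151
φ(453) = 453 × (1-1/3) × (1-1/151)
= 453 × 2/3 × 150/151 = 300

φ(453) = 300


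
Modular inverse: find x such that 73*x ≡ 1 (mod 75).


Use the extended Euclidean algorithm on (75, 73); each row r = 75*s + 73*t:
r=75, s=1, t=0
r=73, s=0, t=1
q=1: r=2, s=1, t=-1   [75*(1) + 73*(-1) = 2]
q=36: r=1, s=-36, t=37   [75*(-36) + 73*(37) = 1]
q=2: r=0, s=73, t=-75   [75*(73) + 73*(-75) = 0]
GCD = 1 with t = 37, so 73*(37) ≡ 1 (mod 75)
Inverse = 37 mod 75 = 37
Check: 73 * 37 = 2701 ≡ 1 (mod 75)

73^(-1) ≡ 37 (mod 75)


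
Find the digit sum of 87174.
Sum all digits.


8 + 7 + 1 + 7 + 4 = 27


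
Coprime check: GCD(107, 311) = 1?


Euclidean algorithm:
311 = 2 * 107 + 97
107 = 1 * 97 + 10
97 = 9 * 10 + 7
10 = 1 * 7 + 3
7 = 2 * 3 + 1
3 = 3 * 1 + 0
GCD(107, 311) = 1

Yes, coprime (GCD = 1)


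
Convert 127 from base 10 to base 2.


127 (base 10) = 127 (decimal)
127 (decimal) = 1111111 (base 2)


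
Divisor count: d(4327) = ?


4327 = 4327^1
d(4327) = (1+1) = 2

2 divisors


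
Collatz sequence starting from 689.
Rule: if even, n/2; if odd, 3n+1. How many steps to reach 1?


689 → 2068 → 1034 → 517 → 1552 → 776 → 388 → 194 → 97 → 292 → 146 → 73 → 220 → 110 → 55 → 166 → 83 → 250 → 125 → 376 → 188 → 94 → 47 → 142 → 71 → 214 → 107 → 322 → 161 → 484 → 242 → 121 → 364 → 182 → 91 → 274 → 137 → 412 → 206 → 103 → 310 → 155 → 466 → 233 → 700 → 350 → 175 → 526 → 263 → 790 → 395 → 1186 → 593 → 1780 → 890 → 445 → 1336 → 668 → 334 → 167 → 502 → 251 → 754 → 377 → 1132 → 566 → 283 → 850 → 425 → 1276 → 638 → 319 → 958 → 479 → 1438 → 719 → 2158 → 1079 → 3238 → 1619 → 4858 → 2429 → 7288 → 3644 → 1822 → 911 → 2734 → 1367 → 4102 → 2051 → 6154 → 3077 → 9232 → 4616 → 2308 → 1154 → 577 → 1732 → 866 → 433 → 1300 → 650 → 325 → 976 → 488 → 244 → 122 → 61 → 184 → 92 → 46 → 23 → 70 → 35 → 106 → 53 → 160 → 80 → 40 → 20 → 10 → 5 → 16 → 8 → 4 → 2 → 1
Total steps = 126

126 steps


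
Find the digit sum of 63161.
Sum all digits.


6 + 3 + 1 + 6 + 1 = 17


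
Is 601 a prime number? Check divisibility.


Check divisors up to sqrt(601) = 24.5153
No divisors found.
601 is prime.

Yes, 601 is prime


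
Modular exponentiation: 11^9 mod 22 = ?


11^1 mod 22 = 11
11^2 mod 22 = 11
11^3 mod 22 = 11
11^4 mod 22 = 11
11^5 mod 22 = 11
11^6 mod 22 = 11
11^7 mod 22 = 11
11^8 mod 22 = 11
11^9 mod 22 = 11


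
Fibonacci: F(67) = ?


Sequence: 1, 1, 2, 3, 5, 8, 13, 21, 34, 55, 89, 144, 233, 377, 610, 987, 1597, 2584, 4181, 6765, 10946, 17711, 28657, 46368, 75025, 121393, 196418, 317811, 514229, 832040, 1346269, 2178309, 3524578, 5702887, 9227465, 14930352, 24157817, 39088169, 63245986, 102334155, 165580141, 267914296, 433494437, 701408733, 1134903170, 1836311903, 2971215073, 4807526976, 7778742049, 12586269025, 20365011074, 32951280099, 53316291173, 86267571272, 139583862445, 225851433717, 365435296162, 591286729879, 956722026041, 1548008755920, 2504730781961, 4052739537881, 6557470319842, 10610209857723, 17167680177565, 27777890035288, 44945570212853
F(67) = 44945570212853


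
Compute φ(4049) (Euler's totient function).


4049 = 4049
Prime factors: 4049
φ(4049) = 4049 × (1-1/4049)
= 4049 × 4048/4049 = 4048

φ(4049) = 4048


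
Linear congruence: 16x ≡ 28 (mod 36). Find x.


GCD(16, 36) = 4 divides 28
Divide: 4x ≡ 7 (mod 9)
x ≡ 4 (mod 9)


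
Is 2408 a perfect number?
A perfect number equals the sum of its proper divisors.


Proper divisors of 2408: 1, 2, 4, 7, 8, 14, 28, 43, 56, 86, 172, 301, 344, 602, 1204
Sum = 1 + 2 + 4 + 7 + 8 + 14 + 28 + 43 + 56 + 86 + 172 + 301 + 344 + 602 + 1204 = 2872

No, 2408 is not perfect (2872 ≠ 2408)


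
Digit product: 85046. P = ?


8 × 5 × 0 × 4 × 6 = 0


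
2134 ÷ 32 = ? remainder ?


2134 = 32 * 66 + 22
Check: 2112 + 22 = 2134

q = 66, r = 22


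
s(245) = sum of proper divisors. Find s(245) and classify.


Proper divisors: 1, 5, 7, 35, 49
Sum = 1 + 5 + 7 + 35 + 49 = 97
97 < 245 → deficient

s(245) = 97 (deficient)


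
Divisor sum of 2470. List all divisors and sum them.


Divisors of 2470: 1, 2, 5, 10, 13, 19, 26, 38, 65, 95, 130, 190, 247, 494, 1235, 2470
Sum = 1 + 2 + 5 + 10 + 13 + 19 + 26 + 38 + 65 + 95 + 130 + 190 + 247 + 494 + 1235 + 2470 = 5040

σ(2470) = 5040


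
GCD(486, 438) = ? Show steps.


486 = 1 * 438 + 48
438 = 9 * 48 + 6
48 = 8 * 6 + 0
GCD = 6


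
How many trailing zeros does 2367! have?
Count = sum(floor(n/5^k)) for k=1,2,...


floor(2367/5) = 473
floor(2367/25) = 94
floor(2367/125) = 18
floor(2367/625) = 3
Total = 588

588 trailing zeros


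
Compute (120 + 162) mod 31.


120 + 162 = 282
282 mod 31 = 3


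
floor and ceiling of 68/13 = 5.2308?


68/13 = 5.2308
floor = 5
ceil = 6

floor = 5, ceil = 6


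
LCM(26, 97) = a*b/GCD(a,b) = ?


GCD(26, 97) = 1
LCM = 26*97/1 = 2522/1 = 2522

LCM = 2522


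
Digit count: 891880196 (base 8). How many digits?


891880196 in base 8 = 6512201404
Number of digits = 10

10 digits (base 8)


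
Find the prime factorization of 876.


876 / 2 = 438
438 / 2 = 219
219 / 3 = 73
73 / 73 = 1
876 = 2^2 × 3 × 73


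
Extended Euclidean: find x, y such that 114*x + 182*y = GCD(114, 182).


Tabular extended Euclidean (each row: r = 114*s + 182*t):
r=114, s=1, t=0
r=182, s=0, t=1
q=0: r=114, s=1, t=0   [114*(1) + 182*(0) = 114]
q=1: r=68, s=-1, t=1   [114*(-1) + 182*(1) = 68]
q=1: r=46, s=2, t=-1   [114*(2) + 182*(-1) = 46]
q=1: r=22, s=-3, t=2   [114*(-3) + 182*(2) = 22]
q=2: r=2, s=8, t=-5   [114*(8) + 182*(-5) = 2]
q=11: r=0, s=-91, t=57   [114*(-91) + 182*(57) = 0]
GCD = 2; from the row with r=2: x=8, y=-5
Check: 114*(8) + 182*(-5) = 912 - 910 = 2

GCD = 2, x = 8, y = -5


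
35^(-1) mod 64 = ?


Use the extended Euclidean algorithm on (64, 35); each row r = 64*s + 35*t:
r=64, s=1, t=0
r=35, s=0, t=1
q=1: r=29, s=1, t=-1   [64*(1) + 35*(-1) = 29]
q=1: r=6, s=-1, t=2   [64*(-1) + 35*(2) = 6]
q=4: r=5, s=5, t=-9   [64*(5) + 35*(-9) = 5]
q=1: r=1, s=-6, t=11   [64*(-6) + 35*(11) = 1]
q=5: r=0, s=35, t=-64   [64*(35) + 35*(-64) = 0]
GCD = 1 with t = 11, so 35*(11) ≡ 1 (mod 64)
Inverse = 11 mod 64 = 11
Check: 35 * 11 = 385 ≡ 1 (mod 64)

35^(-1) ≡ 11 (mod 64)


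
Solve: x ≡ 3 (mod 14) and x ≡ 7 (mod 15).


M = 14*15 = 210
M1 = M/14 = 15, M2 = M/15 = 14
M1^(-1) mod 14 = 1, M2^(-1) mod 15 = 14
x = 3*15*1 + 7*14*14 = 1417
1417 mod 210 = 157
Check: 157 mod 14 = 3 ✓, 157 mod 15 = 7 ✓

x ≡ 157 (mod 210)


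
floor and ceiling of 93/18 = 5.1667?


93/18 = 5.1667
floor = 5
ceil = 6

floor = 5, ceil = 6


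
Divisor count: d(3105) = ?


3105 = 3^3 × 5^1 × 23^1
d(3105) = (3+1) × (1+1) × (1+1) = 16

16 divisors


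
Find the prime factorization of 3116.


3116 / 2 = 1558
1558 / 2 = 779
779 / 19 = 41
41 / 41 = 1
3116 = 2^2 × 19 × 41


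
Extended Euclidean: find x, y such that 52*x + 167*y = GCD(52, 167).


Tabular extended Euclidean (each row: r = 52*s + 167*t):
r=52, s=1, t=0
r=167, s=0, t=1
q=0: r=52, s=1, t=0   [52*(1) + 167*(0) = 52]
q=3: r=11, s=-3, t=1   [52*(-3) + 167*(1) = 11]
q=4: r=8, s=13, t=-4   [52*(13) + 167*(-4) = 8]
q=1: r=3, s=-16, t=5   [52*(-16) + 167*(5) = 3]
q=2: r=2, s=45, t=-14   [52*(45) + 167*(-14) = 2]
q=1: r=1, s=-61, t=19   [52*(-61) + 167*(19) = 1]
q=2: r=0, s=167, t=-52   [52*(167) + 167*(-52) = 0]
GCD = 1; from the row with r=1: x=-61, y=19
Check: 52*(-61) + 167*(19) = -3172 + 3173 = 1

GCD = 1, x = -61, y = 19


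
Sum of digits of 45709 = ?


4 + 5 + 7 + 0 + 9 = 25


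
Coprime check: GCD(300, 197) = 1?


Euclidean algorithm:
300 = 1 * 197 + 103
197 = 1 * 103 + 94
103 = 1 * 94 + 9
94 = 10 * 9 + 4
9 = 2 * 4 + 1
4 = 4 * 1 + 0
GCD(300, 197) = 1

Yes, coprime (GCD = 1)


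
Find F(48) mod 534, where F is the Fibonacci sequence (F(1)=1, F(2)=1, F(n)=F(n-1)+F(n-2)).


F(k) mod 534 for k=1..48:
1, 1, 2, 3, 5, 8, 13, 21, 34, 55, 89, 144, 233, 377, 76, 453, 529, 448, 443, 357, 266, 89, 355, 444, 265, 175, 440, 81, 521, 68, 55, 123, 178, 301, 479, 246, 191, 437, 94, 531, 91, 88, 179, 267, 446, 179, 91, 270
F(48) mod 534 = 270


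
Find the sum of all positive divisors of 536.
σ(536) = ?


Divisors of 536: 1, 2, 4, 8, 67, 134, 268, 536
Sum = 1 + 2 + 4 + 8 + 67 + 134 + 268 + 536 = 1020

σ(536) = 1020


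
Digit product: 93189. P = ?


9 × 3 × 1 × 8 × 9 = 1944


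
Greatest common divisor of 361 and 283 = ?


361 = 1 * 283 + 78
283 = 3 * 78 + 49
78 = 1 * 49 + 29
49 = 1 * 29 + 20
29 = 1 * 20 + 9
20 = 2 * 9 + 2
9 = 4 * 2 + 1
2 = 2 * 1 + 0
GCD = 1


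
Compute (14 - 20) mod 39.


14 - 20 = -6
-6 mod 39 = 33


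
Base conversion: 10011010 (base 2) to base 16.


10011010 (base 2) = 154 (decimal)
154 (decimal) = 9A (base 16)


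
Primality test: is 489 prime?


489 / 3 = 163 (exact division)
489 is NOT prime.

No, 489 is not prime


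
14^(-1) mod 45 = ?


Use the extended Euclidean algorithm on (45, 14); each row r = 45*s + 14*t:
r=45, s=1, t=0
r=14, s=0, t=1
q=3: r=3, s=1, t=-3   [45*(1) + 14*(-3) = 3]
q=4: r=2, s=-4, t=13   [45*(-4) + 14*(13) = 2]
q=1: r=1, s=5, t=-16   [45*(5) + 14*(-16) = 1]
q=2: r=0, s=-14, t=45   [45*(-14) + 14*(45) = 0]
GCD = 1 with t = -16, so 14*(-16) ≡ 1 (mod 45)
Inverse = -16 mod 45 = 29
Check: 14 * 29 = 406 ≡ 1 (mod 45)

14^(-1) ≡ 29 (mod 45)


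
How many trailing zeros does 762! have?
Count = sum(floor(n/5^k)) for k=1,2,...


floor(762/5) = 152
floor(762/25) = 30
floor(762/125) = 6
floor(762/625) = 1
Total = 189

189 trailing zeros


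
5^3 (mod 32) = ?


5^1 mod 32 = 5
5^2 mod 32 = 25
5^3 mod 32 = 29


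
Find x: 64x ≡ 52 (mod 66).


GCD(64, 66) = 2 divides 52
Divide: 32x ≡ 26 (mod 33)
x ≡ 7 (mod 33)


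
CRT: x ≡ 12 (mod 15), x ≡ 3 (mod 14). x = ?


M = 15*14 = 210
M1 = M/15 = 14, M2 = M/14 = 15
M1^(-1) mod 15 = 14, M2^(-1) mod 14 = 1
x = 12*14*14 + 3*15*1 = 2397
2397 mod 210 = 87
Check: 87 mod 15 = 12 ✓, 87 mod 14 = 3 ✓

x ≡ 87 (mod 210)


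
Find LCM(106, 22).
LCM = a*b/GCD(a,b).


GCD(106, 22) = 2
LCM = 106*22/2 = 2332/2 = 1166

LCM = 1166


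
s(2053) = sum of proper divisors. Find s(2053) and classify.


Proper divisors: 1
Sum = 1 = 1
1 < 2053 → deficient

s(2053) = 1 (deficient)


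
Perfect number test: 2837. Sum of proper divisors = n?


Proper divisors of 2837: 1
Sum = 1 = 1

No, 2837 is not perfect (1 ≠ 2837)


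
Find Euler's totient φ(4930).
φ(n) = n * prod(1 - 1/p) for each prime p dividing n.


4930 = 2 × 5 × 17 × 29
Prime factors: 2, 5, 17, 29
φ(4930) = 4930 × (1-1/2) × (1-1/5) × (1-1/17) × (1-1/29)
= 4930 × 1/2 × 4/5 × 16/17 × 28/29 = 1792

φ(4930) = 1792


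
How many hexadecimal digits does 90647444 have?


90647444 in base 16 = 5672B94
Number of digits = 7

7 digits (base 16)


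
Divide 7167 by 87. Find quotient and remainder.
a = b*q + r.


7167 = 87 * 82 + 33
Check: 7134 + 33 = 7167

q = 82, r = 33


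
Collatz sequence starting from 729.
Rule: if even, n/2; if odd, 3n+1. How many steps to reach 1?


729 → 2188 → 1094 → 547 → 1642 → 821 → 2464 → 1232 → 616 → 308 → 154 → 77 → 232 → 116 → 58 → 29 → 88 → 44 → 22 → 11 → 34 → 17 → 52 → 26 → 13 → 40 → 20 → 10 → 5 → 16 → 8 → 4 → 2 → 1
Total steps = 33

33 steps


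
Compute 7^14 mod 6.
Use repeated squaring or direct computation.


7^1 mod 6 = 1
7^2 mod 6 = 1
7^3 mod 6 = 1
7^4 mod 6 = 1
7^5 mod 6 = 1
7^6 mod 6 = 1
7^7 mod 6 = 1
7^8 mod 6 = 1
7^9 mod 6 = 1
7^10 mod 6 = 1
7^11 mod 6 = 1
7^12 mod 6 = 1
7^13 mod 6 = 1
7^14 mod 6 = 1


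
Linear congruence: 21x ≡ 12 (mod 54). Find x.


GCD(21, 54) = 3 divides 12
Divide: 7x ≡ 4 (mod 18)
x ≡ 16 (mod 18)


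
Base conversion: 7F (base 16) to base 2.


7F (base 16) = 127 (decimal)
127 (decimal) = 1111111 (base 2)


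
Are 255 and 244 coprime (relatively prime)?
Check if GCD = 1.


Euclidean algorithm:
255 = 1 * 244 + 11
244 = 22 * 11 + 2
11 = 5 * 2 + 1
2 = 2 * 1 + 0
GCD(255, 244) = 1

Yes, coprime (GCD = 1)


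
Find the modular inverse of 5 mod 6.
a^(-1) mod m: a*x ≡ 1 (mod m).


Use the extended Euclidean algorithm on (6, 5); each row r = 6*s + 5*t:
r=6, s=1, t=0
r=5, s=0, t=1
q=1: r=1, s=1, t=-1   [6*(1) + 5*(-1) = 1]
q=5: r=0, s=-5, t=6   [6*(-5) + 5*(6) = 0]
GCD = 1 with t = -1, so 5*(-1) ≡ 1 (mod 6)
Inverse = -1 mod 6 = 5
Check: 5 * 5 = 25 ≡ 1 (mod 6)

5^(-1) ≡ 5 (mod 6)


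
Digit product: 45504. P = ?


4 × 5 × 5 × 0 × 4 = 0


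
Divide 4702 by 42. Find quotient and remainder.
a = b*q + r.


4702 = 42 * 111 + 40
Check: 4662 + 40 = 4702

q = 111, r = 40


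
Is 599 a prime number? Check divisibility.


Check divisors up to sqrt(599) = 24.4745
No divisors found.
599 is prime.

Yes, 599 is prime


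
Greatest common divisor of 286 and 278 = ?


286 = 1 * 278 + 8
278 = 34 * 8 + 6
8 = 1 * 6 + 2
6 = 3 * 2 + 0
GCD = 2


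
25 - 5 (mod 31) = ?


25 - 5 = 20
20 mod 31 = 20


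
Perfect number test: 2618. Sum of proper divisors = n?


Proper divisors of 2618: 1, 2, 7, 11, 14, 17, 22, 34, 77, 119, 154, 187, 238, 374, 1309
Sum = 1 + 2 + 7 + 11 + 14 + 17 + 22 + 34 + 77 + 119 + 154 + 187 + 238 + 374 + 1309 = 2566

No, 2618 is not perfect (2566 ≠ 2618)


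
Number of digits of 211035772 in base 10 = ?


211035772 has 9 digits in base 10
floor(log10(211035772)) + 1 = floor(8.3244) + 1 = 9

9 digits (base 10)


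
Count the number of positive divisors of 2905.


2905 = 5^1 × 7^1 × 83^1
d(2905) = (1+1) × (1+1) × (1+1) = 8

8 divisors


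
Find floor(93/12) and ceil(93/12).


93/12 = 7.7500
floor = 7
ceil = 8

floor = 7, ceil = 8


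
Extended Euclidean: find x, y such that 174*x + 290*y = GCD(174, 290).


Tabular extended Euclidean (each row: r = 174*s + 290*t):
r=174, s=1, t=0
r=290, s=0, t=1
q=0: r=174, s=1, t=0   [174*(1) + 290*(0) = 174]
q=1: r=116, s=-1, t=1   [174*(-1) + 290*(1) = 116]
q=1: r=58, s=2, t=-1   [174*(2) + 290*(-1) = 58]
q=2: r=0, s=-5, t=3   [174*(-5) + 290*(3) = 0]
GCD = 58; from the row with r=58: x=2, y=-1
Check: 174*(2) + 290*(-1) = 348 - 290 = 58

GCD = 58, x = 2, y = -1


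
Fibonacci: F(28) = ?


Sequence: 1, 1, 2, 3, 5, 8, 13, 21, 34, 55, 89, 144, 233, 377, 610, 987, 1597, 2584, 4181, 6765, 10946, 17711, 28657, 46368, 75025, 121393, 196418, 317811
F(28) = 317811


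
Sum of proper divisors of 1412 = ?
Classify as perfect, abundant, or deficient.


Proper divisors: 1, 2, 4, 353, 706
Sum = 1 + 2 + 4 + 353 + 706 = 1066
1066 < 1412 → deficient

s(1412) = 1066 (deficient)


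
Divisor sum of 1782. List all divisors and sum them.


Divisors of 1782: 1, 2, 3, 6, 9, 11, 18, 22, 27, 33, 54, 66, 81, 99, 162, 198, 297, 594, 891, 1782
Sum = 1 + 2 + 3 + 6 + 9 + 11 + 18 + 22 + 27 + 33 + 54 + 66 + 81 + 99 + 162 + 198 + 297 + 594 + 891 + 1782 = 4356

σ(1782) = 4356
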